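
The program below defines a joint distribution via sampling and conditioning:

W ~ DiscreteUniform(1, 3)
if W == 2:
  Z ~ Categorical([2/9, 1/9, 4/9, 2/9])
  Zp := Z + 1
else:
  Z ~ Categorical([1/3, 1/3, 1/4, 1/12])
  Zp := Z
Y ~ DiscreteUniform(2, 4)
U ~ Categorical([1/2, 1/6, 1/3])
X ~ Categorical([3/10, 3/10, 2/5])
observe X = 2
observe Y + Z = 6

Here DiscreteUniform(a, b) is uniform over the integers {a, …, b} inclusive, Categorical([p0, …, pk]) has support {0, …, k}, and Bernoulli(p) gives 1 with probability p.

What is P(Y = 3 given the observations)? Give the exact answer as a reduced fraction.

Enumerate traces; 18 have nonzero weight after conditioning:
  (W=1, Z=2, Y=4, U=0, X=2) weight 1/180
  (W=1, Z=2, Y=4, U=1, X=2) weight 1/540
  (W=1, Z=2, Y=4, U=2, X=2) weight 1/270
  (W=1, Z=3, Y=3, U=0, X=2) weight 1/540
  (W=1, Z=3, Y=3, U=1, X=2) weight 1/1620
  (W=1, Z=3, Y=3, U=2, X=2) weight 1/810
  (W=2, Z=2, Y=4, U=0, X=2) weight 4/405
  (W=2, Z=2, Y=4, U=1, X=2) weight 4/1215
  … 10 more
Group by Y:
  weight(Y=3) = 7/405
  weight(Y=4) = 17/405
Total weight = 7/405 + 17/405 = 8/135
P(Y=3 | obs) = 7/405 / 8/135 = 7/24
P(Y=4 | obs) = 17/405 / 8/135 = 17/24

P(Y = 3 | obs) = 7/24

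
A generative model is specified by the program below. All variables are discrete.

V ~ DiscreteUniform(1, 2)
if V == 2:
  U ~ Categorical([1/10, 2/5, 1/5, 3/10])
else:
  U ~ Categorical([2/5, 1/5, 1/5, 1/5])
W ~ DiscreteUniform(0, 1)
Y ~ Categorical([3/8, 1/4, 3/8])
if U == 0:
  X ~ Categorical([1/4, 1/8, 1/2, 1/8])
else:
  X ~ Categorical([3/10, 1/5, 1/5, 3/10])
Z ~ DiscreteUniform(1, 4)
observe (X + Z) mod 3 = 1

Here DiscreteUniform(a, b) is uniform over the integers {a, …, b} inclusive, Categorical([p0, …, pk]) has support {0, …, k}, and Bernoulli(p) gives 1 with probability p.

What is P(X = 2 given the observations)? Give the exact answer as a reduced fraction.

P(X = 2 | obs) = 44/247

Enumerate traces; 288 have nonzero weight after conditioning:
  (V=1, U=0, W=0, Y=0, X=0, Z=1) weight 3/1280
  (V=1, U=0, W=0, Y=0, X=0, Z=4) weight 3/1280
  (V=1, U=0, W=0, Y=0, X=1, Z=3) weight 3/2560
  (V=1, U=0, W=0, Y=0, X=2, Z=2) weight 3/640
  (V=1, U=0, W=0, Y=0, X=3, Z=1) weight 3/2560
  (V=1, U=0, W=0, Y=0, X=3, Z=4) weight 3/2560
  (V=1, U=0, W=0, Y=1, X=0, Z=1) weight 1/640
  (V=1, U=0, W=0, Y=1, X=0, Z=4) weight 1/640
  … 280 more
Group by X:
  weight(X=0) = 23/160
  weight(X=1) = 29/640
  weight(X=2) = 11/160
  weight(X=3) = 41/320
Total weight = 23/160 + 29/640 + 11/160 + 41/320 = 247/640
P(X=0 | obs) = 23/160 / 247/640 = 92/247
P(X=1 | obs) = 29/640 / 247/640 = 29/247
P(X=2 | obs) = 11/160 / 247/640 = 44/247
P(X=3 | obs) = 41/320 / 247/640 = 82/247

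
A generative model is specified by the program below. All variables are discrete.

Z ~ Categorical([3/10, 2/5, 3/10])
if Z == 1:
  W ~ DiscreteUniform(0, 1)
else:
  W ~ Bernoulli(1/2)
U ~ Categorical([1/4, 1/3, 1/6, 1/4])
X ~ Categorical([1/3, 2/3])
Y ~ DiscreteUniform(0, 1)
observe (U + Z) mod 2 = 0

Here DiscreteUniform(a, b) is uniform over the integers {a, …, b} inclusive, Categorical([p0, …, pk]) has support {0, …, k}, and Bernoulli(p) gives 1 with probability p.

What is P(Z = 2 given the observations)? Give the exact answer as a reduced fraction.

P(Z = 2 | obs) = 15/58

Enumerate traces; 48 have nonzero weight after conditioning:
  (Z=0, W=0, U=0, X=0, Y=0) weight 1/160
  (Z=0, W=0, U=0, X=0, Y=1) weight 1/160
  (Z=0, W=0, U=0, X=1, Y=0) weight 1/80
  (Z=0, W=0, U=0, X=1, Y=1) weight 1/80
  (Z=0, W=0, U=2, X=0, Y=0) weight 1/240
  (Z=0, W=0, U=2, X=0, Y=1) weight 1/240
  (Z=0, W=0, U=2, X=1, Y=0) weight 1/120
  (Z=0, W=0, U=2, X=1, Y=1) weight 1/120
  (Z=1, W=0, U=1, X=0, Y=0) weight 1/90
  (Z=2, W=0, U=0, X=0, Y=0) weight 1/160
  … 38 more
Group by Z:
  weight(Z=0) = 1/8
  weight(Z=1) = 7/30
  weight(Z=2) = 1/8
Total weight = 1/8 + 7/30 + 1/8 = 29/60
P(Z=0 | obs) = 1/8 / 29/60 = 15/58
P(Z=1 | obs) = 7/30 / 29/60 = 14/29
P(Z=2 | obs) = 1/8 / 29/60 = 15/58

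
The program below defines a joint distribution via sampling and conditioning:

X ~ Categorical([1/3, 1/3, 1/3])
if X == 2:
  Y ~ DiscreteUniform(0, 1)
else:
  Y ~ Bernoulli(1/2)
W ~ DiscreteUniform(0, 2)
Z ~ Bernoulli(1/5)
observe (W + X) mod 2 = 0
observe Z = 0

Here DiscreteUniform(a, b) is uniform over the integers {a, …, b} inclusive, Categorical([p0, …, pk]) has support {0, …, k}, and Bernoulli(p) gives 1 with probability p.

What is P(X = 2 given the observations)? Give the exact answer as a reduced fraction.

P(X = 2 | obs) = 2/5

Enumerate traces; 10 have nonzero weight after conditioning:
  (X=0, Y=0, W=0, Z=0) weight 2/45
  (X=0, Y=0, W=2, Z=0) weight 2/45
  (X=0, Y=1, W=0, Z=0) weight 2/45
  (X=0, Y=1, W=2, Z=0) weight 2/45
  (X=1, Y=0, W=1, Z=0) weight 2/45
  (X=1, Y=1, W=1, Z=0) weight 2/45
  (X=2, Y=0, W=0, Z=0) weight 2/45
  (X=2, Y=0, W=2, Z=0) weight 2/45
  … 2 more
Group by X:
  weight(X=0) = 8/45
  weight(X=1) = 4/45
  weight(X=2) = 8/45
Total weight = 8/45 + 4/45 + 8/45 = 4/9
P(X=0 | obs) = 8/45 / 4/9 = 2/5
P(X=1 | obs) = 4/45 / 4/9 = 1/5
P(X=2 | obs) = 8/45 / 4/9 = 2/5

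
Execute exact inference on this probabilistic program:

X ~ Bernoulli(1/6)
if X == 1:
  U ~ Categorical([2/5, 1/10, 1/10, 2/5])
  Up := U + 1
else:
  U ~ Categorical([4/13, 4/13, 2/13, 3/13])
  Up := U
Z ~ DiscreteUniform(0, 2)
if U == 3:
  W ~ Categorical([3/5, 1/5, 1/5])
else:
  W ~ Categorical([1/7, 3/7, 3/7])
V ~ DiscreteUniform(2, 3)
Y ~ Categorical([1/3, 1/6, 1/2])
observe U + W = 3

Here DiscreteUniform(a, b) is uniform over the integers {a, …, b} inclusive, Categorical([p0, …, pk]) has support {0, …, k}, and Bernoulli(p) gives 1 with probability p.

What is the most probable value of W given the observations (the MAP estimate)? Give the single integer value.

Enumerate traces; 108 have nonzero weight after conditioning:
  (X=0, U=1, Z=0, W=2, V=2, Y=0) weight 5/819
  (X=0, U=1, Z=0, W=2, V=2, Y=1) weight 5/1638
  (X=0, U=1, Z=0, W=2, V=2, Y=2) weight 5/546
  (X=0, U=1, Z=0, W=2, V=3, Y=0) weight 5/819
  (X=0, U=1, Z=0, W=2, V=3, Y=1) weight 5/1638
  (X=0, U=1, Z=0, W=2, V=3, Y=2) weight 5/546
  (X=0, U=1, Z=1, W=2, V=2, Y=0) weight 5/819
  (X=0, U=1, Z=1, W=2, V=2, Y=1) weight 5/1638
  (X=0, U=2, Z=0, W=1, V=2, Y=0) weight 5/1638
  (X=0, U=3, Z=0, W=0, V=2, Y=0) weight 1/156
  … 98 more
Group by W:
  weight(W=0) = 101/650
  weight(W=1) = 113/1820
  weight(W=2) = 213/1820
Total weight = 101/650 + 113/1820 + 213/1820 = 761/2275
P(W=0 | obs) = 101/650 / 761/2275 = 707/1522
P(W=1 | obs) = 113/1820 / 761/2275 = 565/3044
P(W=2 | obs) = 213/1820 / 761/2275 = 1065/3044
argmax = 0

argmax_v P(W = v | obs) = 0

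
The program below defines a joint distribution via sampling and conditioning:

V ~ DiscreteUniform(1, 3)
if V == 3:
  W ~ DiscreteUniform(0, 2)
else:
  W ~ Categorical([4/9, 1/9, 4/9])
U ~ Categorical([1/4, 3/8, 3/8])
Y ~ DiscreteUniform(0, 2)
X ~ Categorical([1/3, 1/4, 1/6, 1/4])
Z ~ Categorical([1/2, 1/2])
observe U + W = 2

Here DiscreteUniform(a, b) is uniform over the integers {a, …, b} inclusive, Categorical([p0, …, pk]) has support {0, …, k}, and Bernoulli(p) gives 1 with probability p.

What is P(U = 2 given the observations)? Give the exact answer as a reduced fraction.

Enumerate traces; 216 have nonzero weight after conditioning:
  (V=1, W=0, U=2, Y=0, X=0, Z=0) weight 1/324
  (V=1, W=0, U=2, Y=0, X=0, Z=1) weight 1/324
  (V=1, W=0, U=2, Y=0, X=1, Z=0) weight 1/432
  (V=1, W=0, U=2, Y=0, X=1, Z=1) weight 1/432
  (V=1, W=0, U=2, Y=0, X=2, Z=0) weight 1/648
  (V=1, W=0, U=2, Y=0, X=2, Z=1) weight 1/648
  (V=1, W=0, U=2, Y=0, X=3, Z=0) weight 1/432
  (V=1, W=0, U=2, Y=0, X=3, Z=1) weight 1/432
  (V=1, W=1, U=1, Y=0, X=0, Z=0) weight 1/1296
  (V=1, W=2, U=0, Y=0, X=0, Z=0) weight 1/486
  … 206 more
Group by U:
  weight(U=0) = 11/108
  weight(U=1) = 5/72
  weight(U=2) = 11/72
Total weight = 11/108 + 5/72 + 11/72 = 35/108
P(U=0 | obs) = 11/108 / 35/108 = 11/35
P(U=1 | obs) = 5/72 / 35/108 = 3/14
P(U=2 | obs) = 11/72 / 35/108 = 33/70

P(U = 2 | obs) = 33/70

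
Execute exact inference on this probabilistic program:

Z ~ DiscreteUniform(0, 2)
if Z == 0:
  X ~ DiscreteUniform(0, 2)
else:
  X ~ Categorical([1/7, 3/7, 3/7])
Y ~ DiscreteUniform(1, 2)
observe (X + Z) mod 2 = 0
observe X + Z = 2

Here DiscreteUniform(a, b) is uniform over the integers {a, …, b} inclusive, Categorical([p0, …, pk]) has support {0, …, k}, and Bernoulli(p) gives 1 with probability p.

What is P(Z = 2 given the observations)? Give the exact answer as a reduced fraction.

Enumerate traces; 6 have nonzero weight after conditioning:
  (Z=0, X=2, Y=1) weight 1/18
  (Z=0, X=2, Y=2) weight 1/18
  (Z=1, X=1, Y=1) weight 1/14
  (Z=1, X=1, Y=2) weight 1/14
  (Z=2, X=0, Y=1) weight 1/42
  (Z=2, X=0, Y=2) weight 1/42
Group by Z:
  weight(Z=0) = 1/9
  weight(Z=1) = 1/7
  weight(Z=2) = 1/21
Total weight = 1/9 + 1/7 + 1/21 = 19/63
P(Z=0 | obs) = 1/9 / 19/63 = 7/19
P(Z=1 | obs) = 1/7 / 19/63 = 9/19
P(Z=2 | obs) = 1/21 / 19/63 = 3/19

P(Z = 2 | obs) = 3/19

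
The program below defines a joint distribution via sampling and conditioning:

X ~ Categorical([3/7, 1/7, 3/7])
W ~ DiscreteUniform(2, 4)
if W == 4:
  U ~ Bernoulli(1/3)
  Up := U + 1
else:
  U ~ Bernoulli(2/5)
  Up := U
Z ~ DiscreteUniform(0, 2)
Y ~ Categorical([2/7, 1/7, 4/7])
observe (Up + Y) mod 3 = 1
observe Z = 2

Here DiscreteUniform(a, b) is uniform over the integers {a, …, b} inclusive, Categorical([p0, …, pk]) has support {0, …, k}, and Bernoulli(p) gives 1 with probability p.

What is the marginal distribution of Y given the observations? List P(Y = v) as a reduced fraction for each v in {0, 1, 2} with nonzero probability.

P(Y=0) = 22/41, P(Y=1) = 9/41, P(Y=2) = 10/41

Enumerate traces; 18 have nonzero weight after conditioning:
  (X=0, W=2, U=0, Z=2, Y=1) weight 1/245
  (X=0, W=2, U=1, Z=2, Y=0) weight 4/735
  (X=0, W=3, U=0, Z=2, Y=1) weight 1/245
  (X=0, W=3, U=1, Z=2, Y=0) weight 4/735
  (X=0, W=4, U=0, Z=2, Y=0) weight 4/441
  (X=0, W=4, U=1, Z=2, Y=2) weight 4/441
  (X=1, W=2, U=0, Z=2, Y=1) weight 1/735
  (X=1, W=2, U=1, Z=2, Y=0) weight 4/2205
  … 10 more
Group by Y:
  weight(Y=0) = 44/945
  weight(Y=1) = 2/105
  weight(Y=2) = 4/189
Total weight = 44/945 + 2/105 + 4/189 = 82/945
P(Y=0 | obs) = 44/945 / 82/945 = 22/41
P(Y=1 | obs) = 2/105 / 82/945 = 9/41
P(Y=2 | obs) = 4/189 / 82/945 = 10/41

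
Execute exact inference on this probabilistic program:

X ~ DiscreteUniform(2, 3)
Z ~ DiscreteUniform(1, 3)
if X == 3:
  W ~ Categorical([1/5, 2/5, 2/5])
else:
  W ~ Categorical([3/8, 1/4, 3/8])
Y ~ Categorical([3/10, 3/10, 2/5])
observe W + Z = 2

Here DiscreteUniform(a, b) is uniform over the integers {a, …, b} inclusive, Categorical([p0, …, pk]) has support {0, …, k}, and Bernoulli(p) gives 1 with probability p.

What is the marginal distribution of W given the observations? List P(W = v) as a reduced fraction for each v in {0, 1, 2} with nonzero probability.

P(W=0) = 23/49, P(W=1) = 26/49

Enumerate traces; 12 have nonzero weight after conditioning:
  (X=2, Z=1, W=1, Y=0) weight 1/80
  (X=2, Z=1, W=1, Y=1) weight 1/80
  (X=2, Z=1, W=1, Y=2) weight 1/60
  (X=2, Z=2, W=0, Y=0) weight 3/160
  (X=2, Z=2, W=0, Y=1) weight 3/160
  (X=2, Z=2, W=0, Y=2) weight 1/40
  (X=3, Z=1, W=1, Y=0) weight 1/50
  (X=3, Z=1, W=1, Y=1) weight 1/50
  … 4 more
Group by W:
  weight(W=0) = 23/240
  weight(W=1) = 13/120
Total weight = 23/240 + 13/120 = 49/240
P(W=0 | obs) = 23/240 / 49/240 = 23/49
P(W=1 | obs) = 13/120 / 49/240 = 26/49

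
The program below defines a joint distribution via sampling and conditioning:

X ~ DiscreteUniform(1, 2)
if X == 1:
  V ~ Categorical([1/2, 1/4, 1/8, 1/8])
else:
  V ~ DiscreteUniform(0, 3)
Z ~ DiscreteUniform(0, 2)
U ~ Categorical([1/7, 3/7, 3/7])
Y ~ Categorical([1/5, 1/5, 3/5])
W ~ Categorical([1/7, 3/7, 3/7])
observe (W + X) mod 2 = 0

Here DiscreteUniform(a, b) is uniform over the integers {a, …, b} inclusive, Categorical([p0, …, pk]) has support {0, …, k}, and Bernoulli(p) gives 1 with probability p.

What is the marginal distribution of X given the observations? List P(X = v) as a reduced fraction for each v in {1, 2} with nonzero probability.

Enumerate traces; 324 have nonzero weight after conditioning:
  (X=1, V=0, Z=0, U=0, Y=0, W=1) weight 1/980
  (X=1, V=0, Z=0, U=0, Y=1, W=1) weight 1/980
  (X=1, V=0, Z=0, U=0, Y=2, W=1) weight 3/980
  (X=1, V=0, Z=0, U=1, Y=0, W=1) weight 3/980
  (X=1, V=0, Z=0, U=1, Y=1, W=1) weight 3/980
  (X=1, V=0, Z=0, U=1, Y=2, W=1) weight 9/980
  (X=1, V=0, Z=0, U=2, Y=0, W=1) weight 3/980
  (X=1, V=0, Z=0, U=2, Y=1, W=1) weight 3/980
  (X=2, V=0, Z=0, U=0, Y=0, W=0) weight 1/5880
  … 315 more
Group by X:
  weight(X=1) = 3/14
  weight(X=2) = 2/7
Total weight = 3/14 + 2/7 = 1/2
P(X=1 | obs) = 3/14 / 1/2 = 3/7
P(X=2 | obs) = 2/7 / 1/2 = 4/7

P(X=1) = 3/7, P(X=2) = 4/7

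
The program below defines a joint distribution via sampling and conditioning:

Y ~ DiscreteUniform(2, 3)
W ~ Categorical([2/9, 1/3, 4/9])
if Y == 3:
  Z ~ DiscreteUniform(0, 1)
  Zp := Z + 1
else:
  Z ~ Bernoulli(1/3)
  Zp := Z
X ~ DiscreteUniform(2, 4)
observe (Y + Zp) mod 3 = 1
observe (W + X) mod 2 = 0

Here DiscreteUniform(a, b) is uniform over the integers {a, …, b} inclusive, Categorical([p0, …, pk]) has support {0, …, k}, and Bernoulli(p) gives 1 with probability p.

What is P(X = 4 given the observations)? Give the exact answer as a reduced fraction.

Enumerate traces; 5 have nonzero weight after conditioning:
  (Y=3, W=0, Z=0, X=2) weight 1/54
  (Y=3, W=0, Z=0, X=4) weight 1/54
  (Y=3, W=1, Z=0, X=3) weight 1/36
  (Y=3, W=2, Z=0, X=2) weight 1/27
  (Y=3, W=2, Z=0, X=4) weight 1/27
Group by X:
  weight(X=2) = 1/18
  weight(X=3) = 1/36
  weight(X=4) = 1/18
Total weight = 1/18 + 1/36 + 1/18 = 5/36
P(X=2 | obs) = 1/18 / 5/36 = 2/5
P(X=3 | obs) = 1/36 / 5/36 = 1/5
P(X=4 | obs) = 1/18 / 5/36 = 2/5

P(X = 4 | obs) = 2/5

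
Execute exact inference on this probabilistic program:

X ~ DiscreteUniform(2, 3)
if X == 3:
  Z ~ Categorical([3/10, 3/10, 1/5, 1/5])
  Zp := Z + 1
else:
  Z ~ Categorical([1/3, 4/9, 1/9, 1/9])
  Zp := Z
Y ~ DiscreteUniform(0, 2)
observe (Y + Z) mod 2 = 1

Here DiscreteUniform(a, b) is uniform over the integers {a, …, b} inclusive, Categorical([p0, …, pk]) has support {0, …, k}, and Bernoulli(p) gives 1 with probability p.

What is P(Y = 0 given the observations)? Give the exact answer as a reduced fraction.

Enumerate traces; 12 have nonzero weight after conditioning:
  (X=2, Z=0, Y=1) weight 1/18
  (X=2, Z=1, Y=0) weight 2/27
  (X=2, Z=1, Y=2) weight 2/27
  (X=2, Z=2, Y=1) weight 1/54
  (X=2, Z=3, Y=0) weight 1/54
  (X=2, Z=3, Y=2) weight 1/54
  (X=3, Z=0, Y=1) weight 1/20
  (X=3, Z=1, Y=0) weight 1/20
  … 4 more
Group by Y:
  weight(Y=0) = 19/108
  weight(Y=1) = 17/108
  weight(Y=2) = 19/108
Total weight = 19/108 + 17/108 + 19/108 = 55/108
P(Y=0 | obs) = 19/108 / 55/108 = 19/55
P(Y=1 | obs) = 17/108 / 55/108 = 17/55
P(Y=2 | obs) = 19/108 / 55/108 = 19/55

P(Y = 0 | obs) = 19/55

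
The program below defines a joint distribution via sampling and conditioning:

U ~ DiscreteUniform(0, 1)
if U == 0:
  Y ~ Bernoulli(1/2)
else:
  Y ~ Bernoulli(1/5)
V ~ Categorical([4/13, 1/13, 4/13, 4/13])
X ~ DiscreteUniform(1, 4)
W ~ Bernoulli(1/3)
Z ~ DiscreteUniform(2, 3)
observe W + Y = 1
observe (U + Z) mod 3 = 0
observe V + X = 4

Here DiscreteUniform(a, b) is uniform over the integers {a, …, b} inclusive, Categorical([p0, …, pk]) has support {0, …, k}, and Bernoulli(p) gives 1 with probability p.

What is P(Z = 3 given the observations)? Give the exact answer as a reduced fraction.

P(Z = 3 | obs) = 5/9

Enumerate traces; 16 have nonzero weight after conditioning:
  (U=0, Y=0, V=0, X=4, W=1, Z=3) weight 1/312
  (U=0, Y=0, V=1, X=3, W=1, Z=3) weight 1/1248
  (U=0, Y=0, V=2, X=2, W=1, Z=3) weight 1/312
  (U=0, Y=0, V=3, X=1, W=1, Z=3) weight 1/312
  (U=0, Y=1, V=0, X=4, W=0, Z=3) weight 1/156
  (U=0, Y=1, V=1, X=3, W=0, Z=3) weight 1/624
  (U=0, Y=1, V=2, X=2, W=0, Z=3) weight 1/156
  (U=0, Y=1, V=3, X=1, W=0, Z=3) weight 1/156
  (U=1, Y=0, V=0, X=4, W=1, Z=2) weight 1/195
  … 7 more
Group by Z:
  weight(Z=2) = 1/40
  weight(Z=3) = 1/32
Total weight = 1/40 + 1/32 = 9/160
P(Z=2 | obs) = 1/40 / 9/160 = 4/9
P(Z=3 | obs) = 1/32 / 9/160 = 5/9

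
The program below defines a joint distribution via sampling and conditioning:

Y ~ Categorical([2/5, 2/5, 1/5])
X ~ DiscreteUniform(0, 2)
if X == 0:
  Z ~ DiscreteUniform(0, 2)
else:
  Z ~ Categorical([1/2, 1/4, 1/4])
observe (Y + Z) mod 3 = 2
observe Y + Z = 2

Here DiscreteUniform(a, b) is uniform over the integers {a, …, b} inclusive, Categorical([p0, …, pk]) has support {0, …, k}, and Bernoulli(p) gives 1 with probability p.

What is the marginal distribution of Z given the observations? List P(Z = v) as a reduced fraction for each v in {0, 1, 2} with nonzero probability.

Enumerate traces; 9 have nonzero weight after conditioning:
  (Y=0, X=0, Z=2) weight 2/45
  (Y=0, X=1, Z=2) weight 1/30
  (Y=0, X=2, Z=2) weight 1/30
  (Y=1, X=0, Z=1) weight 2/45
  (Y=1, X=1, Z=1) weight 1/30
  (Y=1, X=2, Z=1) weight 1/30
  (Y=2, X=0, Z=0) weight 1/45
  (Y=2, X=1, Z=0) weight 1/30
  … 1 more
Group by Z:
  weight(Z=0) = 4/45
  weight(Z=1) = 1/9
  weight(Z=2) = 1/9
Total weight = 4/45 + 1/9 + 1/9 = 14/45
P(Z=0 | obs) = 4/45 / 14/45 = 2/7
P(Z=1 | obs) = 1/9 / 14/45 = 5/14
P(Z=2 | obs) = 1/9 / 14/45 = 5/14

P(Z=0) = 2/7, P(Z=1) = 5/14, P(Z=2) = 5/14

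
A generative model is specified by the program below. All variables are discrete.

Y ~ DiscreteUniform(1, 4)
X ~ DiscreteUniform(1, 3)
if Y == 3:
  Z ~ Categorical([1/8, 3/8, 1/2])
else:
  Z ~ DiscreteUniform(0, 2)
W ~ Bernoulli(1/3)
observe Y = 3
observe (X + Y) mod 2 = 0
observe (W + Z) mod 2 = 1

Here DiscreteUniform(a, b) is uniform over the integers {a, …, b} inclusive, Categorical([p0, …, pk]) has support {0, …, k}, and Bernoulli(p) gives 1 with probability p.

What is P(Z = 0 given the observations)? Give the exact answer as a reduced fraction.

P(Z = 0 | obs) = 1/11

Enumerate traces; 6 have nonzero weight after conditioning:
  (Y=3, X=1, Z=0, W=1) weight 1/288
  (Y=3, X=1, Z=1, W=0) weight 1/48
  (Y=3, X=1, Z=2, W=1) weight 1/72
  (Y=3, X=3, Z=0, W=1) weight 1/288
  (Y=3, X=3, Z=1, W=0) weight 1/48
  (Y=3, X=3, Z=2, W=1) weight 1/72
Group by Z:
  weight(Z=0) = 1/144
  weight(Z=1) = 1/24
  weight(Z=2) = 1/36
Total weight = 1/144 + 1/24 + 1/36 = 11/144
P(Z=0 | obs) = 1/144 / 11/144 = 1/11
P(Z=1 | obs) = 1/24 / 11/144 = 6/11
P(Z=2 | obs) = 1/36 / 11/144 = 4/11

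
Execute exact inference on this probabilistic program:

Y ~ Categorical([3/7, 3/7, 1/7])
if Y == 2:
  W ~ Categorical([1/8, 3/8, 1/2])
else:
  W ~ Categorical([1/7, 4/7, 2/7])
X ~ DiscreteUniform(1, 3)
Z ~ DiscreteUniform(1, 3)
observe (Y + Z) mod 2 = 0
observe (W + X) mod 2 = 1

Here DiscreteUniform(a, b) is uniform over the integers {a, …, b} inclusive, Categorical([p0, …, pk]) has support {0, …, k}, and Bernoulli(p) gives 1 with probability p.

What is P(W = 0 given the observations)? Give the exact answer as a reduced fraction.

Enumerate traces; 20 have nonzero weight after conditioning:
  (Y=0, W=0, X=1, Z=2) weight 1/147
  (Y=0, W=0, X=3, Z=2) weight 1/147
  (Y=0, W=1, X=2, Z=2) weight 4/147
  (Y=0, W=2, X=1, Z=2) weight 2/147
  (Y=0, W=2, X=3, Z=2) weight 2/147
  (Y=1, W=0, X=1, Z=1) weight 1/147
  (Y=1, W=0, X=1, Z=3) weight 1/147
  (Y=1, W=0, X=3, Z=1) weight 1/147
  … 12 more
Group by W:
  weight(W=0) = 79/1764
  weight(W=1) = 103/1176
  weight(W=2) = 43/441
Total weight = 79/1764 + 103/1176 + 43/441 = 811/3528
P(W=0 | obs) = 79/1764 / 811/3528 = 158/811
P(W=1 | obs) = 103/1176 / 811/3528 = 309/811
P(W=2 | obs) = 43/441 / 811/3528 = 344/811

P(W = 0 | obs) = 158/811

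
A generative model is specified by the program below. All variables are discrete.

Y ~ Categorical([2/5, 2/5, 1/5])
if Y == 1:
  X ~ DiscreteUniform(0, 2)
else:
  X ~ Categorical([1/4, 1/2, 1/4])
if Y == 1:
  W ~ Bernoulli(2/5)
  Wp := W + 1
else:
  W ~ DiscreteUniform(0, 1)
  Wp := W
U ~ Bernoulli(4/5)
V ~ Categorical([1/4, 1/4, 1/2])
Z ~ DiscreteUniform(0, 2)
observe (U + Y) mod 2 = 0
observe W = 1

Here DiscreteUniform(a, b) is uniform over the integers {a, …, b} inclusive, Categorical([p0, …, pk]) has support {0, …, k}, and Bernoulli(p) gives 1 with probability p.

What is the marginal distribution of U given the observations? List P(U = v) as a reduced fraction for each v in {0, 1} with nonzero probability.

P(U=0) = 15/47, P(U=1) = 32/47

Enumerate traces; 81 have nonzero weight after conditioning:
  (Y=0, X=0, W=1, U=0, V=0, Z=0) weight 1/1200
  (Y=0, X=0, W=1, U=0, V=0, Z=1) weight 1/1200
  (Y=0, X=0, W=1, U=0, V=0, Z=2) weight 1/1200
  (Y=0, X=0, W=1, U=0, V=1, Z=0) weight 1/1200
  (Y=0, X=0, W=1, U=0, V=1, Z=1) weight 1/1200
  (Y=0, X=0, W=1, U=0, V=1, Z=2) weight 1/1200
  (Y=0, X=0, W=1, U=0, V=2, Z=0) weight 1/600
  (Y=0, X=0, W=1, U=0, V=2, Z=1) weight 1/600
  (Y=1, X=0, W=1, U=1, V=0, Z=0) weight 4/1125
  … 72 more
Group by U:
  weight(U=0) = 3/50
  weight(U=1) = 16/125
Total weight = 3/50 + 16/125 = 47/250
P(U=0 | obs) = 3/50 / 47/250 = 15/47
P(U=1 | obs) = 16/125 / 47/250 = 32/47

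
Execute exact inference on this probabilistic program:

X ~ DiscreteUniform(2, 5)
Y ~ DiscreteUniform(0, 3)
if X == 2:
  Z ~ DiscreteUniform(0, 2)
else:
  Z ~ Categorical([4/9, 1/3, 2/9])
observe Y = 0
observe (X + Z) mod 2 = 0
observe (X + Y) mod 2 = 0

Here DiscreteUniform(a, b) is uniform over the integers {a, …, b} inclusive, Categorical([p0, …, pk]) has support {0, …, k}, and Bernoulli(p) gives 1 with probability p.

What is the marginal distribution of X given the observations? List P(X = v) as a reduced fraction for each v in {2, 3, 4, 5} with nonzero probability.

P(X=2) = 1/2, P(X=4) = 1/2

Enumerate traces; 4 have nonzero weight after conditioning:
  (X=2, Y=0, Z=0) weight 1/48
  (X=2, Y=0, Z=2) weight 1/48
  (X=4, Y=0, Z=0) weight 1/36
  (X=4, Y=0, Z=2) weight 1/72
Group by X:
  weight(X=2) = 1/24
  weight(X=4) = 1/24
Total weight = 1/24 + 1/24 = 1/12
P(X=2 | obs) = 1/24 / 1/12 = 1/2
P(X=4 | obs) = 1/24 / 1/12 = 1/2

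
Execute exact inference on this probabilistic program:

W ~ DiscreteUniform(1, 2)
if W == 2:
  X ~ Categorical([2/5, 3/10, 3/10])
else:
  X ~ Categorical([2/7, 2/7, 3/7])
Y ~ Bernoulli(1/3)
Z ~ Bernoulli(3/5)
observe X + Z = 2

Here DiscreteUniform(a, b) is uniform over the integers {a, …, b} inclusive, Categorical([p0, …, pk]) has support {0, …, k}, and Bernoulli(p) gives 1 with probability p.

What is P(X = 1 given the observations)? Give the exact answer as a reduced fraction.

P(X = 1 | obs) = 41/75

Enumerate traces; 8 have nonzero weight after conditioning:
  (W=1, X=1, Y=0, Z=1) weight 2/35
  (W=1, X=1, Y=1, Z=1) weight 1/35
  (W=1, X=2, Y=0, Z=0) weight 2/35
  (W=1, X=2, Y=1, Z=0) weight 1/35
  (W=2, X=1, Y=0, Z=1) weight 3/50
  (W=2, X=1, Y=1, Z=1) weight 3/100
  (W=2, X=2, Y=0, Z=0) weight 1/25
  (W=2, X=2, Y=1, Z=0) weight 1/50
Group by X:
  weight(X=1) = 123/700
  weight(X=2) = 51/350
Total weight = 123/700 + 51/350 = 9/28
P(X=1 | obs) = 123/700 / 9/28 = 41/75
P(X=2 | obs) = 51/350 / 9/28 = 34/75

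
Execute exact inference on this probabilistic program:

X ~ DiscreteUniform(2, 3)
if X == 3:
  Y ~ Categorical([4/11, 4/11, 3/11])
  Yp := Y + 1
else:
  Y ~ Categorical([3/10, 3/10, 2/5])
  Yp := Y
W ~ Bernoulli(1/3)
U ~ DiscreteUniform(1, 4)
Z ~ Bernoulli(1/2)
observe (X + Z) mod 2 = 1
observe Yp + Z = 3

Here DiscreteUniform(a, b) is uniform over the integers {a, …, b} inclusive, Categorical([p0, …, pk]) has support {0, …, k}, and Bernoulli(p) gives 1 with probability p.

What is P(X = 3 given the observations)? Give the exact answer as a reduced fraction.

P(X = 3 | obs) = 15/37

Enumerate traces; 16 have nonzero weight after conditioning:
  (X=2, Y=2, W=0, U=1, Z=1) weight 1/60
  (X=2, Y=2, W=0, U=2, Z=1) weight 1/60
  (X=2, Y=2, W=0, U=3, Z=1) weight 1/60
  (X=2, Y=2, W=0, U=4, Z=1) weight 1/60
  (X=2, Y=2, W=1, U=1, Z=1) weight 1/120
  (X=2, Y=2, W=1, U=2, Z=1) weight 1/120
  (X=2, Y=2, W=1, U=3, Z=1) weight 1/120
  (X=2, Y=2, W=1, U=4, Z=1) weight 1/120
  (X=3, Y=2, W=0, U=1, Z=0) weight 1/88
  … 7 more
Group by X:
  weight(X=2) = 1/10
  weight(X=3) = 3/44
Total weight = 1/10 + 3/44 = 37/220
P(X=2 | obs) = 1/10 / 37/220 = 22/37
P(X=3 | obs) = 3/44 / 37/220 = 15/37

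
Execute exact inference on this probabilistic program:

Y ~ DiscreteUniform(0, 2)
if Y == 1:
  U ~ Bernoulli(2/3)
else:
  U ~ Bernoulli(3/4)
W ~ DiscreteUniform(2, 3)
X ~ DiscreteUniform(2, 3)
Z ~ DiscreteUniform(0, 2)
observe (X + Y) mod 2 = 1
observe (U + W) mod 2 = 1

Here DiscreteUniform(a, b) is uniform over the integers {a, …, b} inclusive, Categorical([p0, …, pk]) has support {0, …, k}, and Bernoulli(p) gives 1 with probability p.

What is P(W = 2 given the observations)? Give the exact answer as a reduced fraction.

P(W = 2 | obs) = 13/18

Enumerate traces; 18 have nonzero weight after conditioning:
  (Y=0, U=0, W=3, X=3, Z=0) weight 1/144
  (Y=0, U=0, W=3, X=3, Z=1) weight 1/144
  (Y=0, U=0, W=3, X=3, Z=2) weight 1/144
  (Y=0, U=1, W=2, X=3, Z=0) weight 1/48
  (Y=0, U=1, W=2, X=3, Z=1) weight 1/48
  (Y=0, U=1, W=2, X=3, Z=2) weight 1/48
  (Y=1, U=0, W=3, X=2, Z=0) weight 1/108
  (Y=1, U=0, W=3, X=2, Z=1) weight 1/108
  … 10 more
Group by W:
  weight(W=2) = 13/72
  weight(W=3) = 5/72
Total weight = 13/72 + 5/72 = 1/4
P(W=2 | obs) = 13/72 / 1/4 = 13/18
P(W=3 | obs) = 5/72 / 1/4 = 5/18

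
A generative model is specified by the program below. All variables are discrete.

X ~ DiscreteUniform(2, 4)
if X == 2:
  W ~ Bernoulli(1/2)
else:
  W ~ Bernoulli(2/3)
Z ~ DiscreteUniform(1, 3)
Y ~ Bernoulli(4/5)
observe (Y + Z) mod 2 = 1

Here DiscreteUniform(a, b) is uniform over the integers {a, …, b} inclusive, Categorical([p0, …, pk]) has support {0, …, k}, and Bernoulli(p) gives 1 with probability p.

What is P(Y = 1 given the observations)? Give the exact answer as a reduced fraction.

P(Y = 1 | obs) = 2/3

Enumerate traces; 18 have nonzero weight after conditioning:
  (X=2, W=0, Z=1, Y=0) weight 1/90
  (X=2, W=0, Z=2, Y=1) weight 2/45
  (X=2, W=0, Z=3, Y=0) weight 1/90
  (X=2, W=1, Z=1, Y=0) weight 1/90
  (X=2, W=1, Z=2, Y=1) weight 2/45
  (X=2, W=1, Z=3, Y=0) weight 1/90
  (X=3, W=0, Z=1, Y=0) weight 1/135
  (X=3, W=0, Z=2, Y=1) weight 4/135
  … 10 more
Group by Y:
  weight(Y=0) = 2/15
  weight(Y=1) = 4/15
Total weight = 2/15 + 4/15 = 2/5
P(Y=0 | obs) = 2/15 / 2/5 = 1/3
P(Y=1 | obs) = 4/15 / 2/5 = 2/3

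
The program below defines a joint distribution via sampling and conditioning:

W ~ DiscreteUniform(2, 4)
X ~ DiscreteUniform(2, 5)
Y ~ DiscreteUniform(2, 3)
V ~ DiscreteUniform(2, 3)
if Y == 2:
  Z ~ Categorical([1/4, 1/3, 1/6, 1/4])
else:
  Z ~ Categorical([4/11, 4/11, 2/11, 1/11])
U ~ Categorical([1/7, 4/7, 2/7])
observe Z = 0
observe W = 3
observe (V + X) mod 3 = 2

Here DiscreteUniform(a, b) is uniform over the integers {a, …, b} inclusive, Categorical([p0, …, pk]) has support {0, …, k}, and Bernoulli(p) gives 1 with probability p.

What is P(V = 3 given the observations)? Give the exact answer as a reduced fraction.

P(V = 3 | obs) = 2/3

Enumerate traces; 18 have nonzero weight after conditioning:
  (W=3, X=2, Y=2, V=3, Z=0, U=0) weight 1/1344
  (W=3, X=2, Y=2, V=3, Z=0, U=1) weight 1/336
  (W=3, X=2, Y=2, V=3, Z=0, U=2) weight 1/672
  (W=3, X=2, Y=3, V=3, Z=0, U=0) weight 1/924
  (W=3, X=2, Y=3, V=3, Z=0, U=1) weight 1/231
  (W=3, X=2, Y=3, V=3, Z=0, U=2) weight 1/462
  (W=3, X=3, Y=2, V=2, Z=0, U=0) weight 1/1344
  (W=3, X=3, Y=2, V=2, Z=0, U=1) weight 1/336
  … 10 more
Group by V:
  weight(V=2) = 9/704
  weight(V=3) = 9/352
Total weight = 9/704 + 9/352 = 27/704
P(V=2 | obs) = 9/704 / 27/704 = 1/3
P(V=3 | obs) = 9/352 / 27/704 = 2/3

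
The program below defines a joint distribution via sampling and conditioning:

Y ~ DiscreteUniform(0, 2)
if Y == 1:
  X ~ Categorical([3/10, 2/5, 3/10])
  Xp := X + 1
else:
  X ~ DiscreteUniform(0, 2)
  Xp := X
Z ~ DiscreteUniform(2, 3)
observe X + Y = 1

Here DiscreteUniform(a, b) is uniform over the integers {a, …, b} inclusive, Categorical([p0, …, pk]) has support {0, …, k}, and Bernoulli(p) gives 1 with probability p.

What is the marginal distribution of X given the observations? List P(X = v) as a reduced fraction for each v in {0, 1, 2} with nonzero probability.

Enumerate traces; 4 have nonzero weight after conditioning:
  (Y=0, X=1, Z=2) weight 1/18
  (Y=0, X=1, Z=3) weight 1/18
  (Y=1, X=0, Z=2) weight 1/20
  (Y=1, X=0, Z=3) weight 1/20
Group by X:
  weight(X=0) = 1/10
  weight(X=1) = 1/9
Total weight = 1/10 + 1/9 = 19/90
P(X=0 | obs) = 1/10 / 19/90 = 9/19
P(X=1 | obs) = 1/9 / 19/90 = 10/19

P(X=0) = 9/19, P(X=1) = 10/19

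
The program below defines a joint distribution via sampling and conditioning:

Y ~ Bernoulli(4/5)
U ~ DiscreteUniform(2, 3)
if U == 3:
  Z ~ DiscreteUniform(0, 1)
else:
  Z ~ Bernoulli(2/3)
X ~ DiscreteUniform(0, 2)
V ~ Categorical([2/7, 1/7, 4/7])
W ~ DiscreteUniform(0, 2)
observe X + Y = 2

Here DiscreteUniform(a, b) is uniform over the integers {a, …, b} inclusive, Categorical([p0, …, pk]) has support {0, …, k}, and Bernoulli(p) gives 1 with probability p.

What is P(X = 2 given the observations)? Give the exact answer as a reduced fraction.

Enumerate traces; 72 have nonzero weight after conditioning:
  (Y=0, U=2, Z=0, X=2, V=0, W=0) weight 1/945
  (Y=0, U=2, Z=0, X=2, V=0, W=1) weight 1/945
  (Y=0, U=2, Z=0, X=2, V=0, W=2) weight 1/945
  (Y=0, U=2, Z=0, X=2, V=1, W=0) weight 1/1890
  (Y=0, U=2, Z=0, X=2, V=1, W=1) weight 1/1890
  (Y=0, U=2, Z=0, X=2, V=1, W=2) weight 1/1890
  (Y=0, U=2, Z=0, X=2, V=2, W=0) weight 2/945
  (Y=0, U=2, Z=0, X=2, V=2, W=1) weight 2/945
  (Y=1, U=2, Z=0, X=1, V=0, W=0) weight 4/945
  … 63 more
Group by X:
  weight(X=1) = 4/15
  weight(X=2) = 1/15
Total weight = 4/15 + 1/15 = 1/3
P(X=1 | obs) = 4/15 / 1/3 = 4/5
P(X=2 | obs) = 1/15 / 1/3 = 1/5

P(X = 2 | obs) = 1/5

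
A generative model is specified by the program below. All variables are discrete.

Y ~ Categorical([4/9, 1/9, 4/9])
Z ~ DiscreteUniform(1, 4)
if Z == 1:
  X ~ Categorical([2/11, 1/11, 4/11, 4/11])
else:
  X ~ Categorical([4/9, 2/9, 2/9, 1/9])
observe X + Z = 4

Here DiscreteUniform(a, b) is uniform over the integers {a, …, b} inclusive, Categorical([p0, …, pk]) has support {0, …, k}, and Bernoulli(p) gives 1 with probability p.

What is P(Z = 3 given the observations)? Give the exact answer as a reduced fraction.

Enumerate traces; 12 have nonzero weight after conditioning:
  (Y=0, Z=1, X=3) weight 4/99
  (Y=0, Z=2, X=2) weight 2/81
  (Y=0, Z=3, X=1) weight 2/81
  (Y=0, Z=4, X=0) weight 4/81
  (Y=1, Z=1, X=3) weight 1/99
  (Y=1, Z=2, X=2) weight 1/162
  (Y=1, Z=3, X=1) weight 1/162
  (Y=1, Z=4, X=0) weight 1/81
  … 4 more
Group by Z:
  weight(Z=1) = 1/11
  weight(Z=2) = 1/18
  weight(Z=3) = 1/18
  weight(Z=4) = 1/9
Total weight = 1/11 + 1/18 + 1/18 + 1/9 = 31/99
P(Z=1 | obs) = 1/11 / 31/99 = 9/31
P(Z=2 | obs) = 1/18 / 31/99 = 11/62
P(Z=3 | obs) = 1/18 / 31/99 = 11/62
P(Z=4 | obs) = 1/9 / 31/99 = 11/31

P(Z = 3 | obs) = 11/62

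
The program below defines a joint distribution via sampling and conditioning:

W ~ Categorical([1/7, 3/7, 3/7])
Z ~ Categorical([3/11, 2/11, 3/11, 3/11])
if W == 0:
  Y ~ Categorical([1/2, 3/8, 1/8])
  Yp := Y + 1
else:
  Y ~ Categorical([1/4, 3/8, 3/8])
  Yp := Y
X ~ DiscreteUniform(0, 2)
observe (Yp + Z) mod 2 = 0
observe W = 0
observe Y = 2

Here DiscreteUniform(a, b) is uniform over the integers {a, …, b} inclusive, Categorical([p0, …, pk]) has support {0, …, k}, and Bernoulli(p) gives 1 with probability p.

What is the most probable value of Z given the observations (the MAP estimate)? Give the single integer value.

Enumerate traces; 6 have nonzero weight after conditioning:
  (W=0, Z=1, Y=2, X=0) weight 1/924
  (W=0, Z=1, Y=2, X=1) weight 1/924
  (W=0, Z=1, Y=2, X=2) weight 1/924
  (W=0, Z=3, Y=2, X=0) weight 1/616
  (W=0, Z=3, Y=2, X=1) weight 1/616
  (W=0, Z=3, Y=2, X=2) weight 1/616
Group by Z:
  weight(Z=1) = 1/308
  weight(Z=3) = 3/616
Total weight = 1/308 + 3/616 = 5/616
P(Z=1 | obs) = 1/308 / 5/616 = 2/5
P(Z=3 | obs) = 3/616 / 5/616 = 3/5
argmax = 3

argmax_v P(Z = v | obs) = 3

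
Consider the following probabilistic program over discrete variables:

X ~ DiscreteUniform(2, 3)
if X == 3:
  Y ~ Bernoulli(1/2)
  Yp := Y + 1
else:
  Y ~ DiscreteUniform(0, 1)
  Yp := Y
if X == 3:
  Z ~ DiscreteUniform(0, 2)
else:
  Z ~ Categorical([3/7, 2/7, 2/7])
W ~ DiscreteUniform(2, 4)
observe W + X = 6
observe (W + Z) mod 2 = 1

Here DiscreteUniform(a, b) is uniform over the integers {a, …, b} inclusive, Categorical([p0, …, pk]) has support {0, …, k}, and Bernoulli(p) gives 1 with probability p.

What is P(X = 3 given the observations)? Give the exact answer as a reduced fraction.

Enumerate traces; 6 have nonzero weight after conditioning:
  (X=2, Y=0, Z=1, W=4) weight 1/42
  (X=2, Y=1, Z=1, W=4) weight 1/42
  (X=3, Y=0, Z=0, W=3) weight 1/36
  (X=3, Y=0, Z=2, W=3) weight 1/36
  (X=3, Y=1, Z=0, W=3) weight 1/36
  (X=3, Y=1, Z=2, W=3) weight 1/36
Group by X:
  weight(X=2) = 1/21
  weight(X=3) = 1/9
Total weight = 1/21 + 1/9 = 10/63
P(X=2 | obs) = 1/21 / 10/63 = 3/10
P(X=3 | obs) = 1/9 / 10/63 = 7/10

P(X = 3 | obs) = 7/10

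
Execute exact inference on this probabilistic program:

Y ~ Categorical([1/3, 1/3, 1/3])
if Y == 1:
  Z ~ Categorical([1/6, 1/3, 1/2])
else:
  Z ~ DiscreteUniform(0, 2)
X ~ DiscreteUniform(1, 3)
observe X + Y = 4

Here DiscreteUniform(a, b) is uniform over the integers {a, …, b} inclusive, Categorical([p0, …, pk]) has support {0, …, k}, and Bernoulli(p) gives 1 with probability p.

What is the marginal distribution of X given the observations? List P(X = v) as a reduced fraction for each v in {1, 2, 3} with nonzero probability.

P(X=2) = 1/2, P(X=3) = 1/2

Enumerate traces; 6 have nonzero weight after conditioning:
  (Y=1, Z=0, X=3) weight 1/54
  (Y=1, Z=1, X=3) weight 1/27
  (Y=1, Z=2, X=3) weight 1/18
  (Y=2, Z=0, X=2) weight 1/27
  (Y=2, Z=1, X=2) weight 1/27
  (Y=2, Z=2, X=2) weight 1/27
Group by X:
  weight(X=2) = 1/9
  weight(X=3) = 1/9
Total weight = 1/9 + 1/9 = 2/9
P(X=2 | obs) = 1/9 / 2/9 = 1/2
P(X=3 | obs) = 1/9 / 2/9 = 1/2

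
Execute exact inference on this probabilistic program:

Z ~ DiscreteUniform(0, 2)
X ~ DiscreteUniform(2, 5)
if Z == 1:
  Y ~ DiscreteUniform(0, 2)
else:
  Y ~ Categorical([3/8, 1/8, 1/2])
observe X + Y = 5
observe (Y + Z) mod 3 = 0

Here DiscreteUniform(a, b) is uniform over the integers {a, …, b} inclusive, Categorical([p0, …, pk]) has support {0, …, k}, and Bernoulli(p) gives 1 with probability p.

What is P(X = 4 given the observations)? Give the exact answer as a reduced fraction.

Enumerate traces; 3 have nonzero weight after conditioning:
  (Z=0, X=5, Y=0) weight 1/32
  (Z=1, X=3, Y=2) weight 1/36
  (Z=2, X=4, Y=1) weight 1/96
Group by X:
  weight(X=3) = 1/36
  weight(X=4) = 1/96
  weight(X=5) = 1/32
Total weight = 1/36 + 1/96 + 1/32 = 5/72
P(X=3 | obs) = 1/36 / 5/72 = 2/5
P(X=4 | obs) = 1/96 / 5/72 = 3/20
P(X=5 | obs) = 1/32 / 5/72 = 9/20

P(X = 4 | obs) = 3/20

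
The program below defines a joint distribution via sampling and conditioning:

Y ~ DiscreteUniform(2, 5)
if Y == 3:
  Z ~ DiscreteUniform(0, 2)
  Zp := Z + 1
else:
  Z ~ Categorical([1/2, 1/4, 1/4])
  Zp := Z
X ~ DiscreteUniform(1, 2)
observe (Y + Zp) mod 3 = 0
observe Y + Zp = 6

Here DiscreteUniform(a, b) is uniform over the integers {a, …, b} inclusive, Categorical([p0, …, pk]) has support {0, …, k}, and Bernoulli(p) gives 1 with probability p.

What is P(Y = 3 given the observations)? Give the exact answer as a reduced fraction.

P(Y = 3 | obs) = 2/5

Enumerate traces; 6 have nonzero weight after conditioning:
  (Y=3, Z=2, X=1) weight 1/24
  (Y=3, Z=2, X=2) weight 1/24
  (Y=4, Z=2, X=1) weight 1/32
  (Y=4, Z=2, X=2) weight 1/32
  (Y=5, Z=1, X=1) weight 1/32
  (Y=5, Z=1, X=2) weight 1/32
Group by Y:
  weight(Y=3) = 1/12
  weight(Y=4) = 1/16
  weight(Y=5) = 1/16
Total weight = 1/12 + 1/16 + 1/16 = 5/24
P(Y=3 | obs) = 1/12 / 5/24 = 2/5
P(Y=4 | obs) = 1/16 / 5/24 = 3/10
P(Y=5 | obs) = 1/16 / 5/24 = 3/10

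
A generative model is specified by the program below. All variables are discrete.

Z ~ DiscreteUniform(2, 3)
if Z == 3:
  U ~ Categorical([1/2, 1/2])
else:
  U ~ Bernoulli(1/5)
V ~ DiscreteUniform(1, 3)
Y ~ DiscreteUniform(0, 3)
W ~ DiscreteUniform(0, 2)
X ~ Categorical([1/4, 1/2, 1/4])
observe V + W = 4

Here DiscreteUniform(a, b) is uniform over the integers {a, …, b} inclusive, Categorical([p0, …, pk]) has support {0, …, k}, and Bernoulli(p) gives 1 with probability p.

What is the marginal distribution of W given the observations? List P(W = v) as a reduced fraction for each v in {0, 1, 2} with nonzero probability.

P(W=1) = 1/2, P(W=2) = 1/2

Enumerate traces; 96 have nonzero weight after conditioning:
  (Z=2, U=0, V=2, Y=0, W=2, X=0) weight 1/360
  (Z=2, U=0, V=2, Y=0, W=2, X=1) weight 1/180
  (Z=2, U=0, V=2, Y=0, W=2, X=2) weight 1/360
  (Z=2, U=0, V=2, Y=1, W=2, X=0) weight 1/360
  (Z=2, U=0, V=2, Y=1, W=2, X=1) weight 1/180
  (Z=2, U=0, V=2, Y=1, W=2, X=2) weight 1/360
  (Z=2, U=0, V=2, Y=2, W=2, X=0) weight 1/360
  (Z=2, U=0, V=2, Y=2, W=2, X=1) weight 1/180
  (Z=2, U=0, V=3, Y=0, W=1, X=0) weight 1/360
  … 87 more
Group by W:
  weight(W=1) = 1/9
  weight(W=2) = 1/9
Total weight = 1/9 + 1/9 = 2/9
P(W=1 | obs) = 1/9 / 2/9 = 1/2
P(W=2 | obs) = 1/9 / 2/9 = 1/2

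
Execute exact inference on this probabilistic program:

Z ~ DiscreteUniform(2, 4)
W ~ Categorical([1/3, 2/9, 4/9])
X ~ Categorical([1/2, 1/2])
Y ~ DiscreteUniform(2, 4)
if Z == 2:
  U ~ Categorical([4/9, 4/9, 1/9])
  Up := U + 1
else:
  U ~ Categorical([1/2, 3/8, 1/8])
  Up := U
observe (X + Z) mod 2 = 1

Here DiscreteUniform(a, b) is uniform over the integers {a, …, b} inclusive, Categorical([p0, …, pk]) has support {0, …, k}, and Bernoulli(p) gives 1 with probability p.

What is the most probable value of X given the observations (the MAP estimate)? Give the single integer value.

argmax_v P(X = v | obs) = 1

Enumerate traces; 81 have nonzero weight after conditioning:
  (Z=2, W=0, X=1, Y=2, U=0) weight 2/243
  (Z=2, W=0, X=1, Y=2, U=1) weight 2/243
  (Z=2, W=0, X=1, Y=2, U=2) weight 1/486
  (Z=2, W=0, X=1, Y=3, U=0) weight 2/243
  (Z=2, W=0, X=1, Y=3, U=1) weight 2/243
  (Z=2, W=0, X=1, Y=3, U=2) weight 1/486
  (Z=2, W=0, X=1, Y=4, U=0) weight 2/243
  (Z=2, W=0, X=1, Y=4, U=1) weight 2/243
  (Z=3, W=0, X=0, Y=2, U=0) weight 1/108
  … 72 more
Group by X:
  weight(X=0) = 1/6
  weight(X=1) = 1/3
Total weight = 1/6 + 1/3 = 1/2
P(X=0 | obs) = 1/6 / 1/2 = 1/3
P(X=1 | obs) = 1/3 / 1/2 = 2/3
argmax = 1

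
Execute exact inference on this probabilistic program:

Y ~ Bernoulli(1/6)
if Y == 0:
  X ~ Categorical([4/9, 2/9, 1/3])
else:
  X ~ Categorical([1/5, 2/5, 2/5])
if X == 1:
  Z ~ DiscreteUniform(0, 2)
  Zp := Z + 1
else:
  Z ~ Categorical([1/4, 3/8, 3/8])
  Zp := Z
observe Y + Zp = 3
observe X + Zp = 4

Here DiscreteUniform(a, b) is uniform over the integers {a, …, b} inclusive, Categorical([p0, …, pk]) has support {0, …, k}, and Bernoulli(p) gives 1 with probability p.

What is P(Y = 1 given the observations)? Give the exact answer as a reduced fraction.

Enumerate traces; 2 have nonzero weight after conditioning:
  (Y=0, X=1, Z=2) weight 5/81
  (Y=1, X=2, Z=2) weight 1/40
Group by Y:
  weight(Y=0) = 5/81
  weight(Y=1) = 1/40
Total weight = 5/81 + 1/40 = 281/3240
P(Y=0 | obs) = 5/81 / 281/3240 = 200/281
P(Y=1 | obs) = 1/40 / 281/3240 = 81/281

P(Y = 1 | obs) = 81/281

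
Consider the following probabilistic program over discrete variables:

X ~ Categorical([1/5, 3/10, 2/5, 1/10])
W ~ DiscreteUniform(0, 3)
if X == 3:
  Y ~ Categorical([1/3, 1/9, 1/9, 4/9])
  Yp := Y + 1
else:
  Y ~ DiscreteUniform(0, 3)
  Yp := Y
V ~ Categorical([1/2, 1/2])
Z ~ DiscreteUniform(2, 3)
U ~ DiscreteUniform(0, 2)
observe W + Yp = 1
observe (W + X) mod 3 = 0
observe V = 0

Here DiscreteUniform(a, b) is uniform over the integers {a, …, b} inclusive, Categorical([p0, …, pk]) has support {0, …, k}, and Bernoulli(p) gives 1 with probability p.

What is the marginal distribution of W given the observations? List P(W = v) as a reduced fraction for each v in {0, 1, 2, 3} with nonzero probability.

P(W=0) = 5/11, P(W=1) = 6/11

Enumerate traces; 18 have nonzero weight after conditioning:
  (X=0, W=0, Y=1, V=0, Z=2, U=0) weight 1/960
  (X=0, W=0, Y=1, V=0, Z=2, U=1) weight 1/960
  (X=0, W=0, Y=1, V=0, Z=2, U=2) weight 1/960
  (X=0, W=0, Y=1, V=0, Z=3, U=0) weight 1/960
  (X=0, W=0, Y=1, V=0, Z=3, U=1) weight 1/960
  (X=0, W=0, Y=1, V=0, Z=3, U=2) weight 1/960
  (X=2, W=1, Y=0, V=0, Z=2, U=0) weight 1/480
  (X=2, W=1, Y=0, V=0, Z=2, U=1) weight 1/480
  … 10 more
Group by W:
  weight(W=0) = 1/96
  weight(W=1) = 1/80
Total weight = 1/96 + 1/80 = 11/480
P(W=0 | obs) = 1/96 / 11/480 = 5/11
P(W=1 | obs) = 1/80 / 11/480 = 6/11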